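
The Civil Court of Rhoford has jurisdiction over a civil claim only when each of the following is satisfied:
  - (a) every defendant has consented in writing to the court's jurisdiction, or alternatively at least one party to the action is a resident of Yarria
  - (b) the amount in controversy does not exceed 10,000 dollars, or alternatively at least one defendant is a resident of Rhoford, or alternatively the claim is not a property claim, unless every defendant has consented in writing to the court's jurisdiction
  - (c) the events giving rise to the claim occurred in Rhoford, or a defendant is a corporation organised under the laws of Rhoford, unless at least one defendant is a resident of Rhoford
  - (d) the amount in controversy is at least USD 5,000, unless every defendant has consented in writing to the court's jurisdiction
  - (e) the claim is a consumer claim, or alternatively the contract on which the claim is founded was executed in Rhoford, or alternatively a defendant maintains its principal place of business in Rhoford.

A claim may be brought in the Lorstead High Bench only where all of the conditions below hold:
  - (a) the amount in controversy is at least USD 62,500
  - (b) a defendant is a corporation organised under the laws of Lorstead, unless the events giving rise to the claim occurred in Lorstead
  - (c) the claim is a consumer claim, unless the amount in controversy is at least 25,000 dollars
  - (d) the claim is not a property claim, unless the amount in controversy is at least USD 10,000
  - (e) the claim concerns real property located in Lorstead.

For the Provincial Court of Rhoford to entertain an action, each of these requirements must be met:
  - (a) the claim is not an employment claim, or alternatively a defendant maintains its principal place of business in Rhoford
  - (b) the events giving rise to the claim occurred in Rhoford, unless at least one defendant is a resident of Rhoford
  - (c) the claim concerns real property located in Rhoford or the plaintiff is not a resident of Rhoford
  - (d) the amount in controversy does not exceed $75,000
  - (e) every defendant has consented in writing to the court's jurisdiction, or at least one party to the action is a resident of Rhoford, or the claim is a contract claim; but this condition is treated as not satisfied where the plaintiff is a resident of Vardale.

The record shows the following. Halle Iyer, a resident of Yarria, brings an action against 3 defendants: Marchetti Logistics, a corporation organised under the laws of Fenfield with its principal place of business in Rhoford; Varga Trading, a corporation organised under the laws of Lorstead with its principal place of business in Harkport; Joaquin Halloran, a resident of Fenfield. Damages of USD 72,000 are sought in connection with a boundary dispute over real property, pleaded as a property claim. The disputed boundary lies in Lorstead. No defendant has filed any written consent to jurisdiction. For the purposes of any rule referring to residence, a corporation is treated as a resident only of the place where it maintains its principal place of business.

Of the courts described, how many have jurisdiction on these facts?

The Civil Court of Rhoford:
  (a) Halle Iyer resides in Yarria — that alternative is enough. Condition met.
  (b) Marchetti Logistics resides in Rhoford, so this disjunct is met. Condition met.
  (c) The operative events occurred in Lorstead, not Rhoford; the corporate defendant(s) are organised in Fenfield, Lorstead, not Rhoford — none of the alternatives is met. The proviso rescues it, though: Marchetti Logistics resides in Rhoford. Met.
  (d) The amount in controversy is USD 72,000, which meets the $5,000 floor. Satisfied.
  (e) Marchetti Logistics has its principal place of business in Rhoford — that alternative is enough. Condition met.
  → The court has jurisdiction.
The Lorstead High Bench:
  (a) The amount in controversy is 72,000 dollars, which meets the 62,500 dollars floor. Met.
  (b) Varga Trading is organised under the laws of Lorstead. Satisfied.
  (c) The claim is a property claim, not a consumer claim. But the amount in controversy is USD 72,000, which meets the 25,000 dollars floor, and the 'unless' clause therefore excuses the requirement. Condition met.
  (d) The claim is a property claim. However, the amount in controversy is $72,000, which meets the 10,000 dollars floor, so the 'unless' proviso supplies this condition. Condition met.
  (e) The property lies in Lorstead. Met.
  → The court has jurisdiction.
The Provincial Court of Rhoford:
  (a) The claim is a property claim, not an employment claim — that alternative is enough. Condition met.
  (b) The operative events occurred in Lorstead, not Rhoford. The proviso rescues it, though: Marchetti Logistics resides in Rhoford. Met.
  (c) The plaintiff resides in Yarria, which is not Rhoford, which satisfies one of the alternatives. Met.
  (d) The amount in controversy is USD 72,000, within the 75,000 dollars ceiling. Condition met.
  (e) Marchetti Logistics resides in Rhoford — that alternative is enough. And the carve-out is inapplicable — the plaintiff resides in Yarria, not Vardale. Met.
  → Jurisdiction lies.
Courts with jurisdiction: the Civil Court of Rhoford, the Lorstead High Bench, the Provincial Court of Rhoford — 3 in total.

3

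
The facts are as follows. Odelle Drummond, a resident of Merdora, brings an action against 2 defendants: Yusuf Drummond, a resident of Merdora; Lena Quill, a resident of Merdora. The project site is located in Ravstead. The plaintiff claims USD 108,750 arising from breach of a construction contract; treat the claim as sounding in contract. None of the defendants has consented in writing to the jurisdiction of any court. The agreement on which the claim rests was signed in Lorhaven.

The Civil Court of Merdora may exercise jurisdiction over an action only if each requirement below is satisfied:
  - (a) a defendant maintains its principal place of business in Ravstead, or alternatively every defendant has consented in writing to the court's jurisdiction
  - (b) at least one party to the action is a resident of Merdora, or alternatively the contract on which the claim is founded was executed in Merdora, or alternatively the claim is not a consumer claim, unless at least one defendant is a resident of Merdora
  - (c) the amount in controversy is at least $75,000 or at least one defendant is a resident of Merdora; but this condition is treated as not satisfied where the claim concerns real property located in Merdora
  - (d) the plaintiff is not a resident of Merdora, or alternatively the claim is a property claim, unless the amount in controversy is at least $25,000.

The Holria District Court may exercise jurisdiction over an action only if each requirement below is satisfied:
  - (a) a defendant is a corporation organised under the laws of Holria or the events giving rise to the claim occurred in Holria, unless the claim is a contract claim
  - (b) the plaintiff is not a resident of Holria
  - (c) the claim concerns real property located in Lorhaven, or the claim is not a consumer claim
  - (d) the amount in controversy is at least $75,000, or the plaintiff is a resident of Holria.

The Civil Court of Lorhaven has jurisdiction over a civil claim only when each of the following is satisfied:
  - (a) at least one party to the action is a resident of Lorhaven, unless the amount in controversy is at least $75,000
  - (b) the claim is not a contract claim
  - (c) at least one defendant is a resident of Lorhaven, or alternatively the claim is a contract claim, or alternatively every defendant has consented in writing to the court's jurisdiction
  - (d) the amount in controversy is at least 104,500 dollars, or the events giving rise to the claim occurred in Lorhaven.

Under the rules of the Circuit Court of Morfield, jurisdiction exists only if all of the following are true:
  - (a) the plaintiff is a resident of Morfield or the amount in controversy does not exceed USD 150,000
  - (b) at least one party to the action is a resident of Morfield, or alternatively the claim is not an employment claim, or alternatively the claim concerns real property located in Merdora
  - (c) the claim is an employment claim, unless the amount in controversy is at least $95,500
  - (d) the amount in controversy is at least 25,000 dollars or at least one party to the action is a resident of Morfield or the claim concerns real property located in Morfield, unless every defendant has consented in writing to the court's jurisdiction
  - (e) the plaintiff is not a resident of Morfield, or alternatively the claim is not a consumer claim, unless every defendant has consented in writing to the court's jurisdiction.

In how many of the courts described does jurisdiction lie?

2

The Civil Court of Merdora:
  (a) No defendant is a corporation; no such written consent has been filed — none of the alternatives is met. Fails.
  (b) Odelle Drummond resides in Merdora, so this disjunct is met. Satisfied.
  (c) The amount in controversy is 108,750 dollars, which meets the $75,000 floor, so one alternative holds. The exception is not triggered, since the claim does not concern real property. Satisfied.
  (d) The plaintiff resides in Merdora; the claim is a contract claim, not a property claim — every alternative fails. But the amount in controversy is USD 108,750, which meets the $25,000 floor, and the 'unless' clause therefore excuses the requirement. Met.
  → Not every requirement is met — no jurisdiction.
The Holria District Court:
  (a) No defendant is a corporation; the operative events occurred in Ravstead, not Holria — no alternative holds. However, the claim is a contract claim, so the 'unless' proviso supplies this condition. Met.
  (b) The plaintiff resides in Merdora, which is not Holria. Met.
  (c) The claim is a contract claim, not a consumer claim — that alternative is enough. Condition met.
  (d) The amount in controversy is USD 108,750, which meets the USD 75,000 floor — that alternative is enough. Condition met.
  → Jurisdiction lies.
The Civil Court of Lorhaven:
  (a) No party resides in Lorhaven. But the amount in controversy is $108,750, which meets the 75,000 dollars floor, and the 'unless' clause therefore excuses the requirement. Satisfied.
  (b) The claim is a contract claim. Not met.
  (c) The claim is a contract claim, so one alternative holds. Condition met.
  (d) The amount in controversy is USD 108,750, which meets the USD 104,500 floor — that alternative is enough. Condition met.
  → No jurisdiction.
The Circuit Court of Morfield:
  (a) The amount in controversy is 108,750 dollars, within the 150,000 dollars ceiling, so one alternative holds. Met.
  (b) The claim is a contract claim, not an employment claim, so this disjunct is met. Condition met.
  (c) The claim is a contract claim, not an employment claim. But the amount in controversy is 108,750 dollars, which meets the $95,500 floor, and the 'unless' clause therefore excuses the requirement. Satisfied.
  (d) The amount in controversy is USD 108,750, which meets the USD 25,000 floor, which satisfies one of the alternatives. Condition met.
  (e) The plaintiff resides in Merdora, which is not Morfield, so one alternative holds. Condition met.
  → All conditions met; jurisdiction exists.
Courts with jurisdiction: the Holria District Court, the Circuit Court of Morfield — 2 in total.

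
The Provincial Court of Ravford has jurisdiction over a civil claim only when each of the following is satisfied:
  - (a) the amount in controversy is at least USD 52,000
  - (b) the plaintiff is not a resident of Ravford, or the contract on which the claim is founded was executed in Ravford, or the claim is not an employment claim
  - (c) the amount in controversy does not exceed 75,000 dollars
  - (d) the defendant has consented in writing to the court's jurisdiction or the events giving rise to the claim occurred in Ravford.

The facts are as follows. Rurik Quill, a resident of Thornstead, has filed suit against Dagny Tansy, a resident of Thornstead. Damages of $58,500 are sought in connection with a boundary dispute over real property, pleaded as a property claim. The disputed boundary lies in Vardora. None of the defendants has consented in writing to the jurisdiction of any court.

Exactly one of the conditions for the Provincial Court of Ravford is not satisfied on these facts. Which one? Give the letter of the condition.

The Provincial Court of Ravford:
  (a) The amount in controversy is $58,500, which meets the USD 52,000 floor. Condition met.
  (b) The plaintiff resides in Thornstead, which is not Ravford, so one alternative holds. Condition met.
  (c) The amount in controversy is 58,500 dollars, within the 75,000 dollars ceiling. Condition met.
  (d) No such written consent has been filed; the operative events occurred in Vardora, not Ravford — no alternative holds. Fails.
Only condition (d) fails.

(d)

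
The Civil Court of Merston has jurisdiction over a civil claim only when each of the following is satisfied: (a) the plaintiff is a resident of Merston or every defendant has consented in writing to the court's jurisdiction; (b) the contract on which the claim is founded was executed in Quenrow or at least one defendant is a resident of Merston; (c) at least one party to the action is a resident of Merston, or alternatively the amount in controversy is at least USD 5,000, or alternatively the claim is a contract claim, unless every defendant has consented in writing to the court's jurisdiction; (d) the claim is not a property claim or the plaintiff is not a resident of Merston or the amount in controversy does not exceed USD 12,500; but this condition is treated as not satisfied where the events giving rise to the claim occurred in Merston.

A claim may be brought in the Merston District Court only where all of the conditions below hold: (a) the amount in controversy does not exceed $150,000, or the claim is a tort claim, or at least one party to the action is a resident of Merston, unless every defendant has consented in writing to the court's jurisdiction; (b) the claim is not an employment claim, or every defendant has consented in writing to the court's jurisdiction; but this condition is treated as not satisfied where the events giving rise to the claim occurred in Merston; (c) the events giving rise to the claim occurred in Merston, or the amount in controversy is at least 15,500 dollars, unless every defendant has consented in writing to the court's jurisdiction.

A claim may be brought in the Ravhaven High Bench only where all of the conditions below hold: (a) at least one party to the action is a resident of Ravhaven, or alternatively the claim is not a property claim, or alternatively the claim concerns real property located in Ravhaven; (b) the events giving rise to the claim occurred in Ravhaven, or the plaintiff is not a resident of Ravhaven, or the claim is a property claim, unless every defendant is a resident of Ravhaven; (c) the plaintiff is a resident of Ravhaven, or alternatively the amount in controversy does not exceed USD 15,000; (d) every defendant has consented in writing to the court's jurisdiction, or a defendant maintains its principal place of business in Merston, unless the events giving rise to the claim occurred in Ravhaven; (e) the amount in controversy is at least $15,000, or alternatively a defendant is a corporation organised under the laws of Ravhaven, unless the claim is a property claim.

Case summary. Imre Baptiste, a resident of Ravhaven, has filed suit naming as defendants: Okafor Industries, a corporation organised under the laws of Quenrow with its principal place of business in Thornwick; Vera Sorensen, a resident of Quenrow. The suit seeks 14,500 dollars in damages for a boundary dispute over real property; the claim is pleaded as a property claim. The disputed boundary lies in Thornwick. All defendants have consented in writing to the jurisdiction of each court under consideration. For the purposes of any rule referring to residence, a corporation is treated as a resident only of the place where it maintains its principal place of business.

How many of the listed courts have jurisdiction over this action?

The Civil Court of Merston:
  (a) Every defendant has filed written consent, which satisfies one of the alternatives. Condition met.
  (b) No contract (and hence no place of execution) is alleged; no defendant resides in Merston (they reside in Thornwick, Quenrow) — none of the alternatives is met. Fails.
  (c) The amount in controversy is $14,500, which meets the 5,000 dollars floor, so one alternative holds. Met.
  (d) The plaintiff resides in Ravhaven, which is not Merston, which satisfies one of the alternatives. And the carve-out is inapplicable — the operative events occurred in Thornwick, not Merston. Condition met.
  → The court lacks jurisdiction.
The Merston District Court:
  (a) The amount in controversy is 14,500 dollars, within the $150,000 ceiling, so this disjunct is met. Condition met.
  (b) The claim is a property claim, not an employment claim, which satisfies one of the alternatives. The exception is not triggered, since the operative events occurred in Thornwick, not Merston. Met.
  (c) The operative events occurred in Thornwick, not Merston; the amount in controversy is USD 14,500, below the 15,500 dollars floor — no alternative holds. However, every defendant has filed written consent, so the 'unless' proviso supplies this condition. Met.
  → Jurisdiction lies.
The Ravhaven High Bench:
  (a) Imre Baptiste resides in Ravhaven — that alternative is enough. Met.
  (b) The claim is a property claim, so one alternative holds. Condition met.
  (c) The plaintiff resides in Ravhaven, so one alternative holds. Met.
  (d) Every defendant has filed written consent, which satisfies one of the alternatives. Satisfied.
  (e) The amount in controversy is USD 14,500, below the 15,000 dollars floor; the corporate defendant(s) are organised in Quenrow, not Ravhaven — none of the alternatives is met. However, the claim is a property claim, so the 'unless' proviso supplies this condition. Condition met.
  → Jurisdiction lies.
Courts with jurisdiction: the Merston District Court, the Ravhaven High Bench — 2 in total.

2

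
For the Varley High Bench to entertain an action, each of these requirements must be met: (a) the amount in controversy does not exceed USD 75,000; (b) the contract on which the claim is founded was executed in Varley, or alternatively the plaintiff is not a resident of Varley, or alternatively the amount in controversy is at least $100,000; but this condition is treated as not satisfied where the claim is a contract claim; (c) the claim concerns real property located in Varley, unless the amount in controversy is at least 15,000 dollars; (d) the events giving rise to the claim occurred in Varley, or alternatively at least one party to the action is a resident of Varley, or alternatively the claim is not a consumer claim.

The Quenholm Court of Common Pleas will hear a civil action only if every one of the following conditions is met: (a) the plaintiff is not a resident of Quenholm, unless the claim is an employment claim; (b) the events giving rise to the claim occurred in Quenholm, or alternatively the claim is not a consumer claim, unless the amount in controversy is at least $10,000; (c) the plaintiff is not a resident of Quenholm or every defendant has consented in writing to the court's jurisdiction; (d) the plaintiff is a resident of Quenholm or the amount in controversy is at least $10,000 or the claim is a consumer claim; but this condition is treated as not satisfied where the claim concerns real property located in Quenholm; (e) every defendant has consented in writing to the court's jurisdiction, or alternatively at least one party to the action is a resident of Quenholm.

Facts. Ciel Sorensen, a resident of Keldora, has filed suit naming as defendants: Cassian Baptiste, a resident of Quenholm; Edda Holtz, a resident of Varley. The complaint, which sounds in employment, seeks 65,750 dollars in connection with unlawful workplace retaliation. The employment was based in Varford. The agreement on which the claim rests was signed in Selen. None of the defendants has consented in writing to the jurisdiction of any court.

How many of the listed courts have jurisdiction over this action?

2

The Varley High Bench:
  (a) The amount in controversy is 65,750 dollars, within the USD 75,000 ceiling. Met.
  (b) The plaintiff resides in Keldora, which is not Varley — that alternative is enough. And the carve-out is inapplicable — the claim is an employment claim, not a contract claim. Condition met.
  (c) The claim does not concern real property. The proviso rescues it, though: the amount in controversy is 65,750 dollars, which meets the 15,000 dollars floor. Satisfied.
  (d) Edda Holtz resides in Varley, which satisfies one of the alternatives. Satisfied.
  → Every requirement is satisfied — jurisdiction.
The Quenholm Court of Common Pleas:
  (a) The plaintiff resides in Keldora, which is not Quenholm. Condition met.
  (b) The claim is an employment claim, not a consumer claim, so one alternative holds. Satisfied.
  (c) The plaintiff resides in Keldora, which is not Quenholm, so this disjunct is met. Met.
  (d) The amount in controversy is 65,750 dollars, which meets the $10,000 floor, which satisfies one of the alternatives. And the carve-out is inapplicable — the claim does not concern real property. Satisfied.
  (e) Cassian Baptiste resides in Quenholm, which satisfies one of the alternatives. Condition met.
  → The court has jurisdiction.
Courts with jurisdiction: the Varley High Bench, the Quenholm Court of Common Pleas — 2 in total.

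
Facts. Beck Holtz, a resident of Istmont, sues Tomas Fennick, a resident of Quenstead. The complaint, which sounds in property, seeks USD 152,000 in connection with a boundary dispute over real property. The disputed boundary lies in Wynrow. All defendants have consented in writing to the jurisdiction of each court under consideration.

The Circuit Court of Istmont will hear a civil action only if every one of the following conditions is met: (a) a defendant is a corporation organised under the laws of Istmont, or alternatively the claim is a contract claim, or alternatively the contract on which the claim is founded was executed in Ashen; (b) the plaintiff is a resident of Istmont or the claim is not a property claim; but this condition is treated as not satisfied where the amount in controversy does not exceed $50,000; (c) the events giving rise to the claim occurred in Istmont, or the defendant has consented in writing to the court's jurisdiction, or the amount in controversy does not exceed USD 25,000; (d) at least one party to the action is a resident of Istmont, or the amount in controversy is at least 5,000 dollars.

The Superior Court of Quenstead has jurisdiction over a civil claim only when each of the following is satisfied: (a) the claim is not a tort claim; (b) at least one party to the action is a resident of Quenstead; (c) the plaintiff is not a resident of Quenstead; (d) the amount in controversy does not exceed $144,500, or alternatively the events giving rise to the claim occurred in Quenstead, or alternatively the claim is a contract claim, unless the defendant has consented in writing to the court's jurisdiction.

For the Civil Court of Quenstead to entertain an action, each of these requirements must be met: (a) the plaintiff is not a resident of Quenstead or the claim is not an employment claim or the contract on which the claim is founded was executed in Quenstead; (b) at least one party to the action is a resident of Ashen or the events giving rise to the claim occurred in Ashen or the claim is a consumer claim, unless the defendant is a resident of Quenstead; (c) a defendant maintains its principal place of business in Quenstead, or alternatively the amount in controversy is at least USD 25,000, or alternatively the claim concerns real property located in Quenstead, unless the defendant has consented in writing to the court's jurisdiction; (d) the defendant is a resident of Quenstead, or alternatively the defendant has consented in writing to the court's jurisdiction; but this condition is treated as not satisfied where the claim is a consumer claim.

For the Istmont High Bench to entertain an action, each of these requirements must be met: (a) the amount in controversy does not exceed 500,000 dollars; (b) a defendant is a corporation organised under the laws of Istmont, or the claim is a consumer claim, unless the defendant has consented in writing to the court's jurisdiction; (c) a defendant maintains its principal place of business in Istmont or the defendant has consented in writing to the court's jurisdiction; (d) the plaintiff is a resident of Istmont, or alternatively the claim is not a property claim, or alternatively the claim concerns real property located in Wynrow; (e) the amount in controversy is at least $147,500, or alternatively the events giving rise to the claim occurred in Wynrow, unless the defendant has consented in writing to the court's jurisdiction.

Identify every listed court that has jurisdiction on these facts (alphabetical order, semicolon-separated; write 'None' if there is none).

The Circuit Court of Istmont:
  (a) No defendant is a corporation; the claim is a property claim, not a contract claim; no contract (and hence no place of execution) is alleged — none of the alternatives is met. Fails.
  (b) The plaintiff resides in Istmont — that alternative is enough. And the carve-out is inapplicable — the amount in controversy is $152,000, above the USD 50,000 ceiling. Condition met.
  (c) Every defendant has filed written consent, which satisfies one of the alternatives. Met.
  (d) Beck Holtz resides in Istmont — that alternative is enough. Condition met.
  → At least one condition fails; no jurisdiction.
The Superior Court of Quenstead:
  (a) The claim is a property claim, not a tort claim. Condition met.
  (b) Tomas Fennick resides in Quenstead. Satisfied.
  (c) The plaintiff resides in Istmont, which is not Quenstead. Condition met.
  (d) The amount in controversy is 152,000 dollars, above the USD 144,500 ceiling; the operative events occurred in Wynrow, not Quenstead; the claim is a property claim, not a contract claim — every alternative fails. However, every defendant has filed written consent, so the 'unless' proviso supplies this condition. Met.
  → Every requirement is satisfied — jurisdiction.
The Civil Court of Quenstead:
  (a) The plaintiff resides in Istmont, which is not Quenstead, which satisfies one of the alternatives. Condition met.
  (b) No party resides in Ashen; the operative events occurred in Wynrow, not Ashen; the claim is a property claim, not a consumer claim — none of the alternatives is met. The proviso rescues it, though: the defendant resides in Quenstead. Met.
  (c) The amount in controversy is USD 152,000, which meets the $25,000 floor, so one alternative holds. Met.
  (d) The defendant resides in Quenstead, so one alternative holds. The carve-out does not apply: the claim is a property claim, not a consumer claim. Satisfied.
  → Every requirement is satisfied — jurisdiction.
The Istmont High Bench:
  (a) The amount in controversy is $152,000, within the USD 500,000 ceiling. Satisfied.
  (b) No defendant is a corporation; the claim is a property claim, not a consumer claim — no alternative holds. The proviso rescues it, though: every defendant has filed written consent. Met.
  (c) Every defendant has filed written consent, so one alternative holds. Satisfied.
  (d) The plaintiff resides in Istmont, which satisfies one of the alternatives. Satisfied.
  (e) The amount in controversy is USD 152,000, which meets the 147,500 dollars floor, which satisfies one of the alternatives. Condition met.
  → All conditions met; jurisdiction exists.

the Civil Court of Quenstead; the Istmont High Bench; the Superior Court of Quenstead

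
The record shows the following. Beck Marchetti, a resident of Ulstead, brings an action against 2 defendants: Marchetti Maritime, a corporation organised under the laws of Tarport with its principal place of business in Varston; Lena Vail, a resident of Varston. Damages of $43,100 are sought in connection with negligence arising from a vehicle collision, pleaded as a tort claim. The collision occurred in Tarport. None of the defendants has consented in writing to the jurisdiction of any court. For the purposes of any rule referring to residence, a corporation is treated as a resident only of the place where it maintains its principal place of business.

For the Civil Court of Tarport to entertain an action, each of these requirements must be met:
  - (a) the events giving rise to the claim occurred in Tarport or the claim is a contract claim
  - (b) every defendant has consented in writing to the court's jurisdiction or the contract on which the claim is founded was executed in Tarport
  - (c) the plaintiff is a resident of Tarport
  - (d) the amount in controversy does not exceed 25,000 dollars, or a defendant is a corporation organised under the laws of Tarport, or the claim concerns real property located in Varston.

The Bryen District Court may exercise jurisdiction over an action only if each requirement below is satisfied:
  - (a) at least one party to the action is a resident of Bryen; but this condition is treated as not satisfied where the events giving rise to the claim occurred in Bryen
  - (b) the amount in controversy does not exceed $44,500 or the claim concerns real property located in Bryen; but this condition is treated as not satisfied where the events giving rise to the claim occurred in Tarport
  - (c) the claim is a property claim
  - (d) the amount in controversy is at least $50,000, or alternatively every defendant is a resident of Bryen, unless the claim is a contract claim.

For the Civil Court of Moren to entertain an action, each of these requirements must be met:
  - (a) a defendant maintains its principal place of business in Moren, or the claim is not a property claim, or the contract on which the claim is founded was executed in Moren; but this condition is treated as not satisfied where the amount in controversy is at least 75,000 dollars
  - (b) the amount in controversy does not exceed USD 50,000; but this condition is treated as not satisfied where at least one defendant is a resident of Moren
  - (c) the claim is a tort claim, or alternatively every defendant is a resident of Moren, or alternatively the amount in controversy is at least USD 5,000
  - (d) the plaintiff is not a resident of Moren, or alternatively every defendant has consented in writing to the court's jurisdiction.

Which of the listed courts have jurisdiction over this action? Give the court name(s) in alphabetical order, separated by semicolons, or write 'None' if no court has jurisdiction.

The Civil Court of Tarport:
  (a) The operative events occurred in Tarport, so this disjunct is met. Condition met.
  (b) No such written consent has been filed; no contract (and hence no place of execution) is alleged — every alternative fails. Not met.
  (c) The plaintiff resides in Ulstead, not Tarport. Not satisfied.
  (d) Marchetti Maritime is organised under the laws of Tarport, so this disjunct is met. Met.
  → Not every requirement is met — no jurisdiction.
The Bryen District Court:
  (a) No party resides in Bryen. Not met.
  (b) The amount in controversy is 43,100 dollars, within the $44,500 ceiling — that alternative is enough. But the carve-out bites: the operative events occurred in Tarport. Not met.
  (c) The claim is a tort claim, not a property claim. Condition not met.
  (d) The amount in controversy is USD 43,100, below the USD 50,000 floor; the defendants reside as follows — Marchetti Maritime in Varston, Lena Vail in Varston — not all in Bryen — no alternative holds. The proviso offers no rescue either, since the claim is a tort claim, not a contract claim. Condition not met.
  → The court lacks jurisdiction.
The Civil Court of Moren:
  (a) The claim is a tort claim, not a property claim, which satisfies one of the alternatives. The carve-out does not apply: the amount in controversy is $43,100, below the 75,000 dollars floor. Satisfied.
  (b) The amount in controversy is USD 43,100, within the 50,000 dollars ceiling. The exception is not triggered, since no defendant resides in Moren (they reside in Varston, Varston). Condition met.
  (c) The claim is a tort claim — that alternative is enough. Met.
  (d) The plaintiff resides in Ulstead, which is not Moren, which satisfies one of the alternatives. Satisfied.
  → Every requirement is satisfied — jurisdiction.

the Civil Court of Moren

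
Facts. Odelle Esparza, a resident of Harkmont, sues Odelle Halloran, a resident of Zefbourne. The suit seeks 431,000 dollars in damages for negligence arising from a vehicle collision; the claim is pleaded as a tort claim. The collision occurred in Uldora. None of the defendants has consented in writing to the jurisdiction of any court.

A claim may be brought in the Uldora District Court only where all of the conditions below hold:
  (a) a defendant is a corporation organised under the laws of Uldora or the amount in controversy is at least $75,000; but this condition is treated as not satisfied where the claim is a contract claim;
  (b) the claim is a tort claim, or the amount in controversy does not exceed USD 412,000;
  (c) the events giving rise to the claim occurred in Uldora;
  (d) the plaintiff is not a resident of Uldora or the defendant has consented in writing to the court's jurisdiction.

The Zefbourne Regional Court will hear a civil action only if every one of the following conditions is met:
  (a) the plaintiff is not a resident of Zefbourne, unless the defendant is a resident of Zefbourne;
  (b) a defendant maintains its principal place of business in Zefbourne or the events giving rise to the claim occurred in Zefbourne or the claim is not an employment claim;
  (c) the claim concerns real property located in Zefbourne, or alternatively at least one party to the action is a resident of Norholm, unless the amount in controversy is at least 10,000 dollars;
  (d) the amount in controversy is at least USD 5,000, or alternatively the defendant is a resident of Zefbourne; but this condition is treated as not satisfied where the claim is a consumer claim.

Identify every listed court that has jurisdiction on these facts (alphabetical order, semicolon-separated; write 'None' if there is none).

the Uldora District Court; the Zefbourne Regional Court

The Uldora District Court:
  (a) The amount in controversy is $431,000, which meets the 75,000 dollars floor, so one alternative holds. And the carve-out is inapplicable — the claim is a tort claim, not a contract claim. Satisfied.
  (b) The claim is a tort claim — that alternative is enough. Condition met.
  (c) The operative events occurred in Uldora. Condition met.
  (d) The plaintiff resides in Harkmont, which is not Uldora, which satisfies one of the alternatives. Satisfied.
  → The court has jurisdiction.
The Zefbourne Regional Court:
  (a) The plaintiff resides in Harkmont, which is not Zefbourne. Satisfied.
  (b) The claim is a tort claim, not an employment claim, which satisfies one of the alternatives. Condition met.
  (c) The claim does not concern real property; no party resides in Norholm — no alternative holds. However, the amount in controversy is 431,000 dollars, which meets the $10,000 floor, so the 'unless' proviso supplies this condition. Condition met.
  (d) The amount in controversy is $431,000, which meets the $5,000 floor, so this disjunct is met. The exception is not triggered, since the claim is a tort claim, not a consumer claim. Condition met.
  → All conditions met; jurisdiction exists.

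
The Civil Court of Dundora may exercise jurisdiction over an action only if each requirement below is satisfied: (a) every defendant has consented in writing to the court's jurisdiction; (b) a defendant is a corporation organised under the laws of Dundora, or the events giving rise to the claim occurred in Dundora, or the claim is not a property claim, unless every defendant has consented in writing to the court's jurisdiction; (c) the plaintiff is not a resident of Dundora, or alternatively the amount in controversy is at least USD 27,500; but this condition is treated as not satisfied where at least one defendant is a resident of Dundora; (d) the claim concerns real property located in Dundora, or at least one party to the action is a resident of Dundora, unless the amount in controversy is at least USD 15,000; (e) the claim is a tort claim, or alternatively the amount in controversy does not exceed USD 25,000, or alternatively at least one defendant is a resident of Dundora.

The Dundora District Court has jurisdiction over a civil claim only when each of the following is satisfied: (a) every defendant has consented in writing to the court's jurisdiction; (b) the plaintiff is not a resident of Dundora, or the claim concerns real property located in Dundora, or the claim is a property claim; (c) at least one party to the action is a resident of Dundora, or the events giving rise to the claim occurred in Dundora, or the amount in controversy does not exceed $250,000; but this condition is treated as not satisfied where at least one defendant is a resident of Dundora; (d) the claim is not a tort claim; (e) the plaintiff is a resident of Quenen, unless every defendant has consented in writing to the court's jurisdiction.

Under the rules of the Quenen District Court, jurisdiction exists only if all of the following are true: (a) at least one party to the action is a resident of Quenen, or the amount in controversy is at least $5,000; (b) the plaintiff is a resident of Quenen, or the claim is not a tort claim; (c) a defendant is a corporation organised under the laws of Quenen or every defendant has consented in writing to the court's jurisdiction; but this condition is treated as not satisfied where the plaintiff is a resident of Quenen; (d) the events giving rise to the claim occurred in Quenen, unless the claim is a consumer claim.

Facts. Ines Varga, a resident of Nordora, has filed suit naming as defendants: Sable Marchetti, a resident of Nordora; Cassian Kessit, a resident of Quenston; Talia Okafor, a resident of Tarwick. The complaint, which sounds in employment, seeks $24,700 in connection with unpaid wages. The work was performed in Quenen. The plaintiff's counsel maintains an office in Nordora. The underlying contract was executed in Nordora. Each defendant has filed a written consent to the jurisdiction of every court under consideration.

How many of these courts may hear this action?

3

The Civil Court of Dundora:
  (a) Every defendant has filed written consent. Satisfied.
  (b) The claim is an employment claim, not a property claim, so this disjunct is met. Condition met.
  (c) The plaintiff resides in Nordora, which is not Dundora, so this disjunct is met. The carve-out does not apply: no defendant resides in Dundora (they reside in Nordora, Quenston, Tarwick). Condition met.
  (d) The claim does not concern real property; no party resides in Dundora — no alternative holds. However, the amount in controversy is $24,700, which meets the $15,000 floor, so the 'unless' proviso supplies this condition. Met.
  (e) The amount in controversy is $24,700, within the 25,000 dollars ceiling, so one alternative holds. Condition met.
  → Every requirement is satisfied — jurisdiction.
The Dundora District Court:
  (a) Every defendant has filed written consent. Condition met.
  (b) The plaintiff resides in Nordora, which is not Dundora — that alternative is enough. Condition met.
  (c) The amount in controversy is $24,700, within the USD 250,000 ceiling, which satisfies one of the alternatives. The carve-out does not apply: no defendant resides in Dundora (they reside in Nordora, Quenston, Tarwick). Satisfied.
  (d) The claim is an employment claim, not a tort claim. Condition met.
  (e) The plaintiff resides in Nordora, not Quenen. However, every defendant has filed written consent, so the 'unless' proviso supplies this condition. Met.
  → Every requirement is satisfied — jurisdiction.
The Quenen District Court:
  (a) The amount in controversy is $24,700, which meets the $5,000 floor, so one alternative holds. Met.
  (b) The claim is an employment claim, not a tort claim — that alternative is enough. Condition met.
  (c) Every defendant has filed written consent — that alternative is enough. The carve-out does not apply: the plaintiff resides in Nordora, not Quenen. Met.
  (d) The operative events occurred in Quenen. Satisfied.
  → Jurisdiction lies.
Courts with jurisdiction: the Civil Court of Dundora, the Dundora District Court, the Quenen District Court — 3 in total.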